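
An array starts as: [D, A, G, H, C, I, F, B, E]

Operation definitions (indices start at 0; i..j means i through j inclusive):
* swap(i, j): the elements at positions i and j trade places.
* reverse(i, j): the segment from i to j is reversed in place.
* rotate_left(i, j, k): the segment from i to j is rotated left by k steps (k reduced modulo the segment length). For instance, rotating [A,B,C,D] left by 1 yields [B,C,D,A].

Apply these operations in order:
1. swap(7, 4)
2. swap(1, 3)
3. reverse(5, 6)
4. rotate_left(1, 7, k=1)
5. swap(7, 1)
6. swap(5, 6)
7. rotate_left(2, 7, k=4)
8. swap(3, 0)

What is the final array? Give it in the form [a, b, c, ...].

After 1 (swap(7, 4)): [D, A, G, H, B, I, F, C, E]
After 2 (swap(1, 3)): [D, H, G, A, B, I, F, C, E]
After 3 (reverse(5, 6)): [D, H, G, A, B, F, I, C, E]
After 4 (rotate_left(1, 7, k=1)): [D, G, A, B, F, I, C, H, E]
After 5 (swap(7, 1)): [D, H, A, B, F, I, C, G, E]
After 6 (swap(5, 6)): [D, H, A, B, F, C, I, G, E]
After 7 (rotate_left(2, 7, k=4)): [D, H, I, G, A, B, F, C, E]
After 8 (swap(3, 0)): [G, H, I, D, A, B, F, C, E]

Answer: [G, H, I, D, A, B, F, C, E]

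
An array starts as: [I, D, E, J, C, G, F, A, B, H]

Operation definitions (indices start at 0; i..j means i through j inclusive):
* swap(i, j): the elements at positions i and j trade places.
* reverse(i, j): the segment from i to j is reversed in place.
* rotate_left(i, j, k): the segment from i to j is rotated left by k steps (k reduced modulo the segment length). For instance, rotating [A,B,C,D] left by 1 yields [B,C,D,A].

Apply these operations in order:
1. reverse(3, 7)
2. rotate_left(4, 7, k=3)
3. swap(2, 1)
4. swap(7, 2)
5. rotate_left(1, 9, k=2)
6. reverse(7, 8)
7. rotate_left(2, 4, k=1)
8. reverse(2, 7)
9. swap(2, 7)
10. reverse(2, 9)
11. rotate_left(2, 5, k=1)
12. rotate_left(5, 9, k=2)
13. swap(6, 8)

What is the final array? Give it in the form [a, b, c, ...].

Answer: [I, A, H, E, G, D, C, F, B, J]

Derivation:
After 1 (reverse(3, 7)): [I, D, E, A, F, G, C, J, B, H]
After 2 (rotate_left(4, 7, k=3)): [I, D, E, A, J, F, G, C, B, H]
After 3 (swap(2, 1)): [I, E, D, A, J, F, G, C, B, H]
After 4 (swap(7, 2)): [I, E, C, A, J, F, G, D, B, H]
After 5 (rotate_left(1, 9, k=2)): [I, A, J, F, G, D, B, H, E, C]
After 6 (reverse(7, 8)): [I, A, J, F, G, D, B, E, H, C]
After 7 (rotate_left(2, 4, k=1)): [I, A, F, G, J, D, B, E, H, C]
After 8 (reverse(2, 7)): [I, A, E, B, D, J, G, F, H, C]
After 9 (swap(2, 7)): [I, A, F, B, D, J, G, E, H, C]
After 10 (reverse(2, 9)): [I, A, C, H, E, G, J, D, B, F]
After 11 (rotate_left(2, 5, k=1)): [I, A, H, E, G, C, J, D, B, F]
After 12 (rotate_left(5, 9, k=2)): [I, A, H, E, G, D, B, F, C, J]
After 13 (swap(6, 8)): [I, A, H, E, G, D, C, F, B, J]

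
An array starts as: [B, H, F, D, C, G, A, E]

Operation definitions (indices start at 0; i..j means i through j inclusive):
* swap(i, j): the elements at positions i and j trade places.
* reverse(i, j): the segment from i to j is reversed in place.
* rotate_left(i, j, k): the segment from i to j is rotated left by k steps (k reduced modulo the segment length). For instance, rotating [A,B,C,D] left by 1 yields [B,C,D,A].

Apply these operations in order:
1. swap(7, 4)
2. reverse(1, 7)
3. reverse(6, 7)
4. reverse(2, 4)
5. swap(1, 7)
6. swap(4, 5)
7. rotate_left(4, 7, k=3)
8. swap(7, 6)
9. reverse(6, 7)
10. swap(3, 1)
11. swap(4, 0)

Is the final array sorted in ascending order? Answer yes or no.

Answer: no

Derivation:
After 1 (swap(7, 4)): [B, H, F, D, E, G, A, C]
After 2 (reverse(1, 7)): [B, C, A, G, E, D, F, H]
After 3 (reverse(6, 7)): [B, C, A, G, E, D, H, F]
After 4 (reverse(2, 4)): [B, C, E, G, A, D, H, F]
After 5 (swap(1, 7)): [B, F, E, G, A, D, H, C]
After 6 (swap(4, 5)): [B, F, E, G, D, A, H, C]
After 7 (rotate_left(4, 7, k=3)): [B, F, E, G, C, D, A, H]
After 8 (swap(7, 6)): [B, F, E, G, C, D, H, A]
After 9 (reverse(6, 7)): [B, F, E, G, C, D, A, H]
After 10 (swap(3, 1)): [B, G, E, F, C, D, A, H]
After 11 (swap(4, 0)): [C, G, E, F, B, D, A, H]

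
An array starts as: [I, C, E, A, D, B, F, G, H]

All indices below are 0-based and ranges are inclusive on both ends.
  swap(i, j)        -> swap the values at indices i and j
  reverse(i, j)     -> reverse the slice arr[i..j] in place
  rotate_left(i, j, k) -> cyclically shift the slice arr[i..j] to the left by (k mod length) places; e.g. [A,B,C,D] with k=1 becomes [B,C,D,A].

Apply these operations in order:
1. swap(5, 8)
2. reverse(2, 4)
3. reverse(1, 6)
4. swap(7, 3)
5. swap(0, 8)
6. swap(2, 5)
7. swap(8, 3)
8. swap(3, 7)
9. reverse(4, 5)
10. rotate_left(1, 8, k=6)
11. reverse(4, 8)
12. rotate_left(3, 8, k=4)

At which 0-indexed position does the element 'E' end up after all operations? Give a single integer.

After 1 (swap(5, 8)): [I, C, E, A, D, H, F, G, B]
After 2 (reverse(2, 4)): [I, C, D, A, E, H, F, G, B]
After 3 (reverse(1, 6)): [I, F, H, E, A, D, C, G, B]
After 4 (swap(7, 3)): [I, F, H, G, A, D, C, E, B]
After 5 (swap(0, 8)): [B, F, H, G, A, D, C, E, I]
After 6 (swap(2, 5)): [B, F, D, G, A, H, C, E, I]
After 7 (swap(8, 3)): [B, F, D, I, A, H, C, E, G]
After 8 (swap(3, 7)): [B, F, D, E, A, H, C, I, G]
After 9 (reverse(4, 5)): [B, F, D, E, H, A, C, I, G]
After 10 (rotate_left(1, 8, k=6)): [B, I, G, F, D, E, H, A, C]
After 11 (reverse(4, 8)): [B, I, G, F, C, A, H, E, D]
After 12 (rotate_left(3, 8, k=4)): [B, I, G, E, D, F, C, A, H]

Answer: 3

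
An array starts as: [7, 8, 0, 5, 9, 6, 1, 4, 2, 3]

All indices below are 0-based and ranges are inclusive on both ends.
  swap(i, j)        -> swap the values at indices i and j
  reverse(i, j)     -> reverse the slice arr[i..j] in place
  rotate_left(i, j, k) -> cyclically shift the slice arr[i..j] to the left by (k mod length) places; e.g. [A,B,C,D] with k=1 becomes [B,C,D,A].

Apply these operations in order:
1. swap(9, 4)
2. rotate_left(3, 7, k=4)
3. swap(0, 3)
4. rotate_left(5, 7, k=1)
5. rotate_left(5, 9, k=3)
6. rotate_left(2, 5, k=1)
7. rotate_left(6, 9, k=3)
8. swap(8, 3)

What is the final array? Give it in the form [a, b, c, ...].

After 1 (swap(9, 4)): [7, 8, 0, 5, 3, 6, 1, 4, 2, 9]
After 2 (rotate_left(3, 7, k=4)): [7, 8, 0, 4, 5, 3, 6, 1, 2, 9]
After 3 (swap(0, 3)): [4, 8, 0, 7, 5, 3, 6, 1, 2, 9]
After 4 (rotate_left(5, 7, k=1)): [4, 8, 0, 7, 5, 6, 1, 3, 2, 9]
After 5 (rotate_left(5, 9, k=3)): [4, 8, 0, 7, 5, 2, 9, 6, 1, 3]
After 6 (rotate_left(2, 5, k=1)): [4, 8, 7, 5, 2, 0, 9, 6, 1, 3]
After 7 (rotate_left(6, 9, k=3)): [4, 8, 7, 5, 2, 0, 3, 9, 6, 1]
After 8 (swap(8, 3)): [4, 8, 7, 6, 2, 0, 3, 9, 5, 1]

Answer: [4, 8, 7, 6, 2, 0, 3, 9, 5, 1]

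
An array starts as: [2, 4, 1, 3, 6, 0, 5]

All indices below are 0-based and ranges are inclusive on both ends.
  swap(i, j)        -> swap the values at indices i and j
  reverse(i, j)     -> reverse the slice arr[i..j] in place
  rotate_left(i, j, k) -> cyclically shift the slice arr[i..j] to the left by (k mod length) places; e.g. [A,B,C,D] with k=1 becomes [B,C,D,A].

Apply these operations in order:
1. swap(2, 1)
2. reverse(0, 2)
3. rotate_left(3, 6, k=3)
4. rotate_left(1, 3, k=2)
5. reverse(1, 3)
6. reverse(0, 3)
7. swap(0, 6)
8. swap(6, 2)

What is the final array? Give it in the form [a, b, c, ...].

After 1 (swap(2, 1)): [2, 1, 4, 3, 6, 0, 5]
After 2 (reverse(0, 2)): [4, 1, 2, 3, 6, 0, 5]
After 3 (rotate_left(3, 6, k=3)): [4, 1, 2, 5, 3, 6, 0]
After 4 (rotate_left(1, 3, k=2)): [4, 5, 1, 2, 3, 6, 0]
After 5 (reverse(1, 3)): [4, 2, 1, 5, 3, 6, 0]
After 6 (reverse(0, 3)): [5, 1, 2, 4, 3, 6, 0]
After 7 (swap(0, 6)): [0, 1, 2, 4, 3, 6, 5]
After 8 (swap(6, 2)): [0, 1, 5, 4, 3, 6, 2]

Answer: [0, 1, 5, 4, 3, 6, 2]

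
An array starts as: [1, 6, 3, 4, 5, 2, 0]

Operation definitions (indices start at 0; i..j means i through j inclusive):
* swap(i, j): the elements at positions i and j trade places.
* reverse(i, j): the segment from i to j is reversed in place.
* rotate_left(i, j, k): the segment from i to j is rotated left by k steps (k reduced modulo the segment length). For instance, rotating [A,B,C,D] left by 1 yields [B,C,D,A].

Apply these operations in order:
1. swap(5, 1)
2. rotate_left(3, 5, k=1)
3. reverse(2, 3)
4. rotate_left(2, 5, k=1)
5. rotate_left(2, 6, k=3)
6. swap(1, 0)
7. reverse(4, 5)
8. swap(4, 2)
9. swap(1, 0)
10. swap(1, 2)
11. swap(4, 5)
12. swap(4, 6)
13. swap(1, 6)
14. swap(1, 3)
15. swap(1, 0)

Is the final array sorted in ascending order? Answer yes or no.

Answer: yes

Derivation:
After 1 (swap(5, 1)): [1, 2, 3, 4, 5, 6, 0]
After 2 (rotate_left(3, 5, k=1)): [1, 2, 3, 5, 6, 4, 0]
After 3 (reverse(2, 3)): [1, 2, 5, 3, 6, 4, 0]
After 4 (rotate_left(2, 5, k=1)): [1, 2, 3, 6, 4, 5, 0]
After 5 (rotate_left(2, 6, k=3)): [1, 2, 5, 0, 3, 6, 4]
After 6 (swap(1, 0)): [2, 1, 5, 0, 3, 6, 4]
After 7 (reverse(4, 5)): [2, 1, 5, 0, 6, 3, 4]
After 8 (swap(4, 2)): [2, 1, 6, 0, 5, 3, 4]
After 9 (swap(1, 0)): [1, 2, 6, 0, 5, 3, 4]
After 10 (swap(1, 2)): [1, 6, 2, 0, 5, 3, 4]
After 11 (swap(4, 5)): [1, 6, 2, 0, 3, 5, 4]
After 12 (swap(4, 6)): [1, 6, 2, 0, 4, 5, 3]
After 13 (swap(1, 6)): [1, 3, 2, 0, 4, 5, 6]
After 14 (swap(1, 3)): [1, 0, 2, 3, 4, 5, 6]
After 15 (swap(1, 0)): [0, 1, 2, 3, 4, 5, 6]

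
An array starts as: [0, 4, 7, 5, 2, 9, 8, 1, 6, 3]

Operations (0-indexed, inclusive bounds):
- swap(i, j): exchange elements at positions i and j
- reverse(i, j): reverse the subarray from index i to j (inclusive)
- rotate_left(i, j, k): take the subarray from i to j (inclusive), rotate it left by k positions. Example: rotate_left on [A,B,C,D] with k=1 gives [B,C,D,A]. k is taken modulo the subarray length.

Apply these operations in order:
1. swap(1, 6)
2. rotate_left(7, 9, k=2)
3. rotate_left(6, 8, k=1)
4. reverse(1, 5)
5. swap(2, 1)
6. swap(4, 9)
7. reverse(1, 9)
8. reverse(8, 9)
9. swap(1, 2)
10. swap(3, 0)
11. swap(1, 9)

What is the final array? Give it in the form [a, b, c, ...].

After 1 (swap(1, 6)): [0, 8, 7, 5, 2, 9, 4, 1, 6, 3]
After 2 (rotate_left(7, 9, k=2)): [0, 8, 7, 5, 2, 9, 4, 3, 1, 6]
After 3 (rotate_left(6, 8, k=1)): [0, 8, 7, 5, 2, 9, 3, 1, 4, 6]
After 4 (reverse(1, 5)): [0, 9, 2, 5, 7, 8, 3, 1, 4, 6]
After 5 (swap(2, 1)): [0, 2, 9, 5, 7, 8, 3, 1, 4, 6]
After 6 (swap(4, 9)): [0, 2, 9, 5, 6, 8, 3, 1, 4, 7]
After 7 (reverse(1, 9)): [0, 7, 4, 1, 3, 8, 6, 5, 9, 2]
After 8 (reverse(8, 9)): [0, 7, 4, 1, 3, 8, 6, 5, 2, 9]
After 9 (swap(1, 2)): [0, 4, 7, 1, 3, 8, 6, 5, 2, 9]
After 10 (swap(3, 0)): [1, 4, 7, 0, 3, 8, 6, 5, 2, 9]
After 11 (swap(1, 9)): [1, 9, 7, 0, 3, 8, 6, 5, 2, 4]

Answer: [1, 9, 7, 0, 3, 8, 6, 5, 2, 4]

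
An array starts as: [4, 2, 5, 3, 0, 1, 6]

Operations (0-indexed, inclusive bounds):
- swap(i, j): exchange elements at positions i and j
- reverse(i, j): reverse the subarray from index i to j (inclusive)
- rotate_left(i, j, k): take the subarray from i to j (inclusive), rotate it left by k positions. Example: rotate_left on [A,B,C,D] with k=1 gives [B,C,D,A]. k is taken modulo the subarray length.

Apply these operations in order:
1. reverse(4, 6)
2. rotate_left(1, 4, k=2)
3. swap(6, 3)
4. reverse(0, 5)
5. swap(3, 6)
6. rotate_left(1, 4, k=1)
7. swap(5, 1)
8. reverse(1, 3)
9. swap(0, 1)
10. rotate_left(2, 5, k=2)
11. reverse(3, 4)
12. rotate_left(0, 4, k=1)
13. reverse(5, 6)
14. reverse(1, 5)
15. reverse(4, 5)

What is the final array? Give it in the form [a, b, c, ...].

After 1 (reverse(4, 6)): [4, 2, 5, 3, 6, 1, 0]
After 2 (rotate_left(1, 4, k=2)): [4, 3, 6, 2, 5, 1, 0]
After 3 (swap(6, 3)): [4, 3, 6, 0, 5, 1, 2]
After 4 (reverse(0, 5)): [1, 5, 0, 6, 3, 4, 2]
After 5 (swap(3, 6)): [1, 5, 0, 2, 3, 4, 6]
After 6 (rotate_left(1, 4, k=1)): [1, 0, 2, 3, 5, 4, 6]
After 7 (swap(5, 1)): [1, 4, 2, 3, 5, 0, 6]
After 8 (reverse(1, 3)): [1, 3, 2, 4, 5, 0, 6]
After 9 (swap(0, 1)): [3, 1, 2, 4, 5, 0, 6]
After 10 (rotate_left(2, 5, k=2)): [3, 1, 5, 0, 2, 4, 6]
After 11 (reverse(3, 4)): [3, 1, 5, 2, 0, 4, 6]
After 12 (rotate_left(0, 4, k=1)): [1, 5, 2, 0, 3, 4, 6]
After 13 (reverse(5, 6)): [1, 5, 2, 0, 3, 6, 4]
After 14 (reverse(1, 5)): [1, 6, 3, 0, 2, 5, 4]
After 15 (reverse(4, 5)): [1, 6, 3, 0, 5, 2, 4]

Answer: [1, 6, 3, 0, 5, 2, 4]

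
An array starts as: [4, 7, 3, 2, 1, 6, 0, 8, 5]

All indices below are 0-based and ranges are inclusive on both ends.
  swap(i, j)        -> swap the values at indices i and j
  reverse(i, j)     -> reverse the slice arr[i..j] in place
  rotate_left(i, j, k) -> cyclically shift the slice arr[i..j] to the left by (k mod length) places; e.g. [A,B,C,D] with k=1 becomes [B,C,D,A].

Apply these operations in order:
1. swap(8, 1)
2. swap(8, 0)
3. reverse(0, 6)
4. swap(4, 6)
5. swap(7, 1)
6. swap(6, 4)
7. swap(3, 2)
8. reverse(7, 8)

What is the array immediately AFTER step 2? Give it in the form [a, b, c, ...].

After 1 (swap(8, 1)): [4, 5, 3, 2, 1, 6, 0, 8, 7]
After 2 (swap(8, 0)): [7, 5, 3, 2, 1, 6, 0, 8, 4]

Answer: [7, 5, 3, 2, 1, 6, 0, 8, 4]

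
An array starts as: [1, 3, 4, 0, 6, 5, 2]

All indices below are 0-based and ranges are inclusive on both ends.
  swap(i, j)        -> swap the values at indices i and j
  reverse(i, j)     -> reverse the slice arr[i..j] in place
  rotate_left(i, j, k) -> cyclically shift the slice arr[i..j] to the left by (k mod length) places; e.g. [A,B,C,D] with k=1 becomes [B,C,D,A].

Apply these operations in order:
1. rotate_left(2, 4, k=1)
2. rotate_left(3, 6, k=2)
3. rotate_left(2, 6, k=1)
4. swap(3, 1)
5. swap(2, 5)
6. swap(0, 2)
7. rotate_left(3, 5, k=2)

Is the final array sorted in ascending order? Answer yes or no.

Answer: no

Derivation:
After 1 (rotate_left(2, 4, k=1)): [1, 3, 0, 6, 4, 5, 2]
After 2 (rotate_left(3, 6, k=2)): [1, 3, 0, 5, 2, 6, 4]
After 3 (rotate_left(2, 6, k=1)): [1, 3, 5, 2, 6, 4, 0]
After 4 (swap(3, 1)): [1, 2, 5, 3, 6, 4, 0]
After 5 (swap(2, 5)): [1, 2, 4, 3, 6, 5, 0]
After 6 (swap(0, 2)): [4, 2, 1, 3, 6, 5, 0]
After 7 (rotate_left(3, 5, k=2)): [4, 2, 1, 5, 3, 6, 0]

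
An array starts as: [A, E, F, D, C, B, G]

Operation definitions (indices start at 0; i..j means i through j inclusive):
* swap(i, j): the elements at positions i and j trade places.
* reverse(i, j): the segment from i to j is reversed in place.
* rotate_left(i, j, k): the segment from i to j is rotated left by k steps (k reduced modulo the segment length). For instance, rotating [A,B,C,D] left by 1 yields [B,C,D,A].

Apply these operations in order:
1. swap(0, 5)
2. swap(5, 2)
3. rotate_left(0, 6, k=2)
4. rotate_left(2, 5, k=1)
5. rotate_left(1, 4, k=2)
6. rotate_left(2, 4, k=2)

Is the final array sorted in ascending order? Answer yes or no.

Answer: no

Derivation:
After 1 (swap(0, 5)): [B, E, F, D, C, A, G]
After 2 (swap(5, 2)): [B, E, A, D, C, F, G]
After 3 (rotate_left(0, 6, k=2)): [A, D, C, F, G, B, E]
After 4 (rotate_left(2, 5, k=1)): [A, D, F, G, B, C, E]
After 5 (rotate_left(1, 4, k=2)): [A, G, B, D, F, C, E]
After 6 (rotate_left(2, 4, k=2)): [A, G, F, B, D, C, E]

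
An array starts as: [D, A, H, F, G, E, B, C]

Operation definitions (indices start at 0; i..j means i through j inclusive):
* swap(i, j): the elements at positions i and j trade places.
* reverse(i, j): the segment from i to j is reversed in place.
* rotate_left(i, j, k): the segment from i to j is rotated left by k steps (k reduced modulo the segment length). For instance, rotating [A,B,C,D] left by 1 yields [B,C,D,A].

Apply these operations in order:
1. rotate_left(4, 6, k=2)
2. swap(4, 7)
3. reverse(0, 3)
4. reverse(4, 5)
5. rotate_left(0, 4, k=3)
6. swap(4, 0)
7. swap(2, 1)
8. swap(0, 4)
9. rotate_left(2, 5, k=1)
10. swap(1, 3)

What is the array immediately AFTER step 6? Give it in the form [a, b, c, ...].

After 1 (rotate_left(4, 6, k=2)): [D, A, H, F, B, G, E, C]
After 2 (swap(4, 7)): [D, A, H, F, C, G, E, B]
After 3 (reverse(0, 3)): [F, H, A, D, C, G, E, B]
After 4 (reverse(4, 5)): [F, H, A, D, G, C, E, B]
After 5 (rotate_left(0, 4, k=3)): [D, G, F, H, A, C, E, B]
After 6 (swap(4, 0)): [A, G, F, H, D, C, E, B]

Answer: [A, G, F, H, D, C, E, B]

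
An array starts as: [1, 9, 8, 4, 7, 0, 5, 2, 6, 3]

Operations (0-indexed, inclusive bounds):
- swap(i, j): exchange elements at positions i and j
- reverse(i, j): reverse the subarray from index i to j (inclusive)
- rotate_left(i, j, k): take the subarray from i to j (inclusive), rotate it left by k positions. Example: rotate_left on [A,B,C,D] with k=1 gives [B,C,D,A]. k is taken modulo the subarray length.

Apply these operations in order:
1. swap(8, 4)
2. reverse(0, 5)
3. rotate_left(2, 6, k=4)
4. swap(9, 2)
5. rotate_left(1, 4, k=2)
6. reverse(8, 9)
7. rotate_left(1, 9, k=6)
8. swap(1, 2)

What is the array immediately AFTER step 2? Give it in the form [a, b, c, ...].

Answer: [0, 6, 4, 8, 9, 1, 5, 2, 7, 3]

Derivation:
After 1 (swap(8, 4)): [1, 9, 8, 4, 6, 0, 5, 2, 7, 3]
After 2 (reverse(0, 5)): [0, 6, 4, 8, 9, 1, 5, 2, 7, 3]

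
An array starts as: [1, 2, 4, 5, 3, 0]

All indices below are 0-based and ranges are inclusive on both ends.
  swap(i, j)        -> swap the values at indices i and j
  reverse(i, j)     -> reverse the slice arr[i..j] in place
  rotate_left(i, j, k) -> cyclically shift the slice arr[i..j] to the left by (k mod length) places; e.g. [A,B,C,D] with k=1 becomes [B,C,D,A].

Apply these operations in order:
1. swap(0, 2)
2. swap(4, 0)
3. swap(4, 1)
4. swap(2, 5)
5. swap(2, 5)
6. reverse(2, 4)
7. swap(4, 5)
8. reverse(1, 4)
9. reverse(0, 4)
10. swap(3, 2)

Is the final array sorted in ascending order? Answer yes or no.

Answer: no

Derivation:
After 1 (swap(0, 2)): [4, 2, 1, 5, 3, 0]
After 2 (swap(4, 0)): [3, 2, 1, 5, 4, 0]
After 3 (swap(4, 1)): [3, 4, 1, 5, 2, 0]
After 4 (swap(2, 5)): [3, 4, 0, 5, 2, 1]
After 5 (swap(2, 5)): [3, 4, 1, 5, 2, 0]
After 6 (reverse(2, 4)): [3, 4, 2, 5, 1, 0]
After 7 (swap(4, 5)): [3, 4, 2, 5, 0, 1]
After 8 (reverse(1, 4)): [3, 0, 5, 2, 4, 1]
After 9 (reverse(0, 4)): [4, 2, 5, 0, 3, 1]
After 10 (swap(3, 2)): [4, 2, 0, 5, 3, 1]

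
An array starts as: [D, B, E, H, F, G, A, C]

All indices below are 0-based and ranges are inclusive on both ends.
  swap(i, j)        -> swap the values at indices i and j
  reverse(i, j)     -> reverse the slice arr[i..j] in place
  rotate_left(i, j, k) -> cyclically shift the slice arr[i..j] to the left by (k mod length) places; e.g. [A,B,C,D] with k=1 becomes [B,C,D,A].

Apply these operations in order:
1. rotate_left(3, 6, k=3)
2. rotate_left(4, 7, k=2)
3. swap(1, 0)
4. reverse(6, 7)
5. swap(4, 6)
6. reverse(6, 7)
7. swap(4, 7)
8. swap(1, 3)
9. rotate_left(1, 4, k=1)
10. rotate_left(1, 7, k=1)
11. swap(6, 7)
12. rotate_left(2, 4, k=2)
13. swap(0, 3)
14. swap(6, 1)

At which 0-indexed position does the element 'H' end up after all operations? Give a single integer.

Answer: 5

Derivation:
After 1 (rotate_left(3, 6, k=3)): [D, B, E, A, H, F, G, C]
After 2 (rotate_left(4, 7, k=2)): [D, B, E, A, G, C, H, F]
After 3 (swap(1, 0)): [B, D, E, A, G, C, H, F]
After 4 (reverse(6, 7)): [B, D, E, A, G, C, F, H]
After 5 (swap(4, 6)): [B, D, E, A, F, C, G, H]
After 6 (reverse(6, 7)): [B, D, E, A, F, C, H, G]
After 7 (swap(4, 7)): [B, D, E, A, G, C, H, F]
After 8 (swap(1, 3)): [B, A, E, D, G, C, H, F]
After 9 (rotate_left(1, 4, k=1)): [B, E, D, G, A, C, H, F]
After 10 (rotate_left(1, 7, k=1)): [B, D, G, A, C, H, F, E]
After 11 (swap(6, 7)): [B, D, G, A, C, H, E, F]
After 12 (rotate_left(2, 4, k=2)): [B, D, C, G, A, H, E, F]
After 13 (swap(0, 3)): [G, D, C, B, A, H, E, F]
After 14 (swap(6, 1)): [G, E, C, B, A, H, D, F]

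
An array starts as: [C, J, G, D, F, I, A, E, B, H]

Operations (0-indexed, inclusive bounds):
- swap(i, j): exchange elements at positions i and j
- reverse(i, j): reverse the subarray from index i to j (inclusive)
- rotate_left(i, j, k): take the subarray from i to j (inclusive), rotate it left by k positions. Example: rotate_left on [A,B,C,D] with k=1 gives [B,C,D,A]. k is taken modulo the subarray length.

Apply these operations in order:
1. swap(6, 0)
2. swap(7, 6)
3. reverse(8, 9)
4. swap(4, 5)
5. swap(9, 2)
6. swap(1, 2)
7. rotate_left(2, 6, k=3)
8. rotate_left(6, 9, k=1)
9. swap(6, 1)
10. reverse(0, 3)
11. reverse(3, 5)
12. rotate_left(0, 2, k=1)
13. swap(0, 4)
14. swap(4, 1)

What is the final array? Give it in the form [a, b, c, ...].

Answer: [J, F, E, D, C, A, B, H, G, I]

Derivation:
After 1 (swap(6, 0)): [A, J, G, D, F, I, C, E, B, H]
After 2 (swap(7, 6)): [A, J, G, D, F, I, E, C, B, H]
After 3 (reverse(8, 9)): [A, J, G, D, F, I, E, C, H, B]
After 4 (swap(4, 5)): [A, J, G, D, I, F, E, C, H, B]
After 5 (swap(9, 2)): [A, J, B, D, I, F, E, C, H, G]
After 6 (swap(1, 2)): [A, B, J, D, I, F, E, C, H, G]
After 7 (rotate_left(2, 6, k=3)): [A, B, F, E, J, D, I, C, H, G]
After 8 (rotate_left(6, 9, k=1)): [A, B, F, E, J, D, C, H, G, I]
After 9 (swap(6, 1)): [A, C, F, E, J, D, B, H, G, I]
After 10 (reverse(0, 3)): [E, F, C, A, J, D, B, H, G, I]
After 11 (reverse(3, 5)): [E, F, C, D, J, A, B, H, G, I]
After 12 (rotate_left(0, 2, k=1)): [F, C, E, D, J, A, B, H, G, I]
After 13 (swap(0, 4)): [J, C, E, D, F, A, B, H, G, I]
After 14 (swap(4, 1)): [J, F, E, D, C, A, B, H, G, I]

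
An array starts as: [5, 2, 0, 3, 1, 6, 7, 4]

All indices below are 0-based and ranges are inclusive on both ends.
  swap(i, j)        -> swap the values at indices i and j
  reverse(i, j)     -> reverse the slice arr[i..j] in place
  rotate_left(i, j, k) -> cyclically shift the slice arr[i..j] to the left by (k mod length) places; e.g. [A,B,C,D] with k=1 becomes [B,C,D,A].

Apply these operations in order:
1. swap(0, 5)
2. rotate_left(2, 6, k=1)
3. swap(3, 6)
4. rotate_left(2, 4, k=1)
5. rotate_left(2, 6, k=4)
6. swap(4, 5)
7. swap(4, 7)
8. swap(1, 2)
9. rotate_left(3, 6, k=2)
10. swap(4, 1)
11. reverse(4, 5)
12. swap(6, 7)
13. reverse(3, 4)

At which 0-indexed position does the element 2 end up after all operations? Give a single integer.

Answer: 2

Derivation:
After 1 (swap(0, 5)): [6, 2, 0, 3, 1, 5, 7, 4]
After 2 (rotate_left(2, 6, k=1)): [6, 2, 3, 1, 5, 7, 0, 4]
After 3 (swap(3, 6)): [6, 2, 3, 0, 5, 7, 1, 4]
After 4 (rotate_left(2, 4, k=1)): [6, 2, 0, 5, 3, 7, 1, 4]
After 5 (rotate_left(2, 6, k=4)): [6, 2, 1, 0, 5, 3, 7, 4]
After 6 (swap(4, 5)): [6, 2, 1, 0, 3, 5, 7, 4]
After 7 (swap(4, 7)): [6, 2, 1, 0, 4, 5, 7, 3]
After 8 (swap(1, 2)): [6, 1, 2, 0, 4, 5, 7, 3]
After 9 (rotate_left(3, 6, k=2)): [6, 1, 2, 5, 7, 0, 4, 3]
After 10 (swap(4, 1)): [6, 7, 2, 5, 1, 0, 4, 3]
After 11 (reverse(4, 5)): [6, 7, 2, 5, 0, 1, 4, 3]
After 12 (swap(6, 7)): [6, 7, 2, 5, 0, 1, 3, 4]
After 13 (reverse(3, 4)): [6, 7, 2, 0, 5, 1, 3, 4]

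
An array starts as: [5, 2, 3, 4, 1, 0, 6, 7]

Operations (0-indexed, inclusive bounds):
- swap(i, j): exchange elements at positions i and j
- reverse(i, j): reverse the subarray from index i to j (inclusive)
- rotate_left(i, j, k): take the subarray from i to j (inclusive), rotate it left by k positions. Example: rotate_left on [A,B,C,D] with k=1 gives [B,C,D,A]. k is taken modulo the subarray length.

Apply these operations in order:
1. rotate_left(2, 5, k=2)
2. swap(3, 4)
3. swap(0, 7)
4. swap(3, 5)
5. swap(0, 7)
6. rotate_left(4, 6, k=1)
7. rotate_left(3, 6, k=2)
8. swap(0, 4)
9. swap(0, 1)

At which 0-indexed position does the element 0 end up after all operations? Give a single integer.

Answer: 1

Derivation:
After 1 (rotate_left(2, 5, k=2)): [5, 2, 1, 0, 3, 4, 6, 7]
After 2 (swap(3, 4)): [5, 2, 1, 3, 0, 4, 6, 7]
After 3 (swap(0, 7)): [7, 2, 1, 3, 0, 4, 6, 5]
After 4 (swap(3, 5)): [7, 2, 1, 4, 0, 3, 6, 5]
After 5 (swap(0, 7)): [5, 2, 1, 4, 0, 3, 6, 7]
After 6 (rotate_left(4, 6, k=1)): [5, 2, 1, 4, 3, 6, 0, 7]
After 7 (rotate_left(3, 6, k=2)): [5, 2, 1, 6, 0, 4, 3, 7]
After 8 (swap(0, 4)): [0, 2, 1, 6, 5, 4, 3, 7]
After 9 (swap(0, 1)): [2, 0, 1, 6, 5, 4, 3, 7]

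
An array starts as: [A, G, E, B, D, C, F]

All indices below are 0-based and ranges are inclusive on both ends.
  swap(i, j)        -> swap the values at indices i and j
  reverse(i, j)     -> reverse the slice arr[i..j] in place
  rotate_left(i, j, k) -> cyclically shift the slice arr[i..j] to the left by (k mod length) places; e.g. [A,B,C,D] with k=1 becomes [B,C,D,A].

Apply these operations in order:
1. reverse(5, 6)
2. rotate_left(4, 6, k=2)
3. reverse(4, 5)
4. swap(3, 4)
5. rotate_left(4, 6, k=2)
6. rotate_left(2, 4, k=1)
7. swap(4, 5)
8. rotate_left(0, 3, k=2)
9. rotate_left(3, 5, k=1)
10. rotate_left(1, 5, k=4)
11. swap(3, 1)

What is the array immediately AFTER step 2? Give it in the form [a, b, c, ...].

After 1 (reverse(5, 6)): [A, G, E, B, D, F, C]
After 2 (rotate_left(4, 6, k=2)): [A, G, E, B, C, D, F]

Answer: [A, G, E, B, C, D, F]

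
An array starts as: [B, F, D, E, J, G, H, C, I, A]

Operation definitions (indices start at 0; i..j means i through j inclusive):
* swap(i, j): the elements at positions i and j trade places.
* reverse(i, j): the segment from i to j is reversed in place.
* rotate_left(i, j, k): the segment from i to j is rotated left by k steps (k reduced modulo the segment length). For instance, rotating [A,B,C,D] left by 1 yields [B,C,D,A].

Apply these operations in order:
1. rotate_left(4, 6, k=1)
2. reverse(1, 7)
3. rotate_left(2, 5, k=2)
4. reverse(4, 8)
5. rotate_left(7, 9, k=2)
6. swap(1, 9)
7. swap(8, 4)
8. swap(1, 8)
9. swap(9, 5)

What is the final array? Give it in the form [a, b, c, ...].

After 1 (rotate_left(4, 6, k=1)): [B, F, D, E, G, H, J, C, I, A]
After 2 (reverse(1, 7)): [B, C, J, H, G, E, D, F, I, A]
After 3 (rotate_left(2, 5, k=2)): [B, C, G, E, J, H, D, F, I, A]
After 4 (reverse(4, 8)): [B, C, G, E, I, F, D, H, J, A]
After 5 (rotate_left(7, 9, k=2)): [B, C, G, E, I, F, D, A, H, J]
After 6 (swap(1, 9)): [B, J, G, E, I, F, D, A, H, C]
After 7 (swap(8, 4)): [B, J, G, E, H, F, D, A, I, C]
After 8 (swap(1, 8)): [B, I, G, E, H, F, D, A, J, C]
After 9 (swap(9, 5)): [B, I, G, E, H, C, D, A, J, F]

Answer: [B, I, G, E, H, C, D, A, J, F]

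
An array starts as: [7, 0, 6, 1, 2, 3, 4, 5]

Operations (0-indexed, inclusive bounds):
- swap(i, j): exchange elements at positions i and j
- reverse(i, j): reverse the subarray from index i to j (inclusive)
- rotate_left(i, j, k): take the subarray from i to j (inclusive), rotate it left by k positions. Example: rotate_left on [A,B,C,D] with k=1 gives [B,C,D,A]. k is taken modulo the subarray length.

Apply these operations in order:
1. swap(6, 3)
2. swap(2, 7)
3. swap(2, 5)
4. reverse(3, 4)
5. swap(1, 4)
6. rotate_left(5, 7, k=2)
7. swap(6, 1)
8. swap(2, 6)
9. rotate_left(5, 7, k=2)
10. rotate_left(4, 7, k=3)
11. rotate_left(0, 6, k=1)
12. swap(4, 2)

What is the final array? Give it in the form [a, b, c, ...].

Answer: [5, 4, 0, 3, 2, 1, 7, 6]

Derivation:
After 1 (swap(6, 3)): [7, 0, 6, 4, 2, 3, 1, 5]
After 2 (swap(2, 7)): [7, 0, 5, 4, 2, 3, 1, 6]
After 3 (swap(2, 5)): [7, 0, 3, 4, 2, 5, 1, 6]
After 4 (reverse(3, 4)): [7, 0, 3, 2, 4, 5, 1, 6]
After 5 (swap(1, 4)): [7, 4, 3, 2, 0, 5, 1, 6]
After 6 (rotate_left(5, 7, k=2)): [7, 4, 3, 2, 0, 6, 5, 1]
After 7 (swap(6, 1)): [7, 5, 3, 2, 0, 6, 4, 1]
After 8 (swap(2, 6)): [7, 5, 4, 2, 0, 6, 3, 1]
After 9 (rotate_left(5, 7, k=2)): [7, 5, 4, 2, 0, 1, 6, 3]
After 10 (rotate_left(4, 7, k=3)): [7, 5, 4, 2, 3, 0, 1, 6]
After 11 (rotate_left(0, 6, k=1)): [5, 4, 2, 3, 0, 1, 7, 6]
After 12 (swap(4, 2)): [5, 4, 0, 3, 2, 1, 7, 6]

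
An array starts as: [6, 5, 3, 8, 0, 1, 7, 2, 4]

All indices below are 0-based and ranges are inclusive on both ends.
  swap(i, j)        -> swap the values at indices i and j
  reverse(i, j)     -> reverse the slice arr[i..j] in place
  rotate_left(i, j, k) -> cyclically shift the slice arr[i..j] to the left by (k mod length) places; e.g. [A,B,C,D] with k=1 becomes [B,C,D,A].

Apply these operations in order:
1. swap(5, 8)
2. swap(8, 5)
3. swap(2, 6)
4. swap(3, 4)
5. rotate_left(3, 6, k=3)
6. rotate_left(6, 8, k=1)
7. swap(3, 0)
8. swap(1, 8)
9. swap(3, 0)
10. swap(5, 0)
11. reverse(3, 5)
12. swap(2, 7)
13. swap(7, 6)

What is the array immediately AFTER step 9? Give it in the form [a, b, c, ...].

After 1 (swap(5, 8)): [6, 5, 3, 8, 0, 4, 7, 2, 1]
After 2 (swap(8, 5)): [6, 5, 3, 8, 0, 1, 7, 2, 4]
After 3 (swap(2, 6)): [6, 5, 7, 8, 0, 1, 3, 2, 4]
After 4 (swap(3, 4)): [6, 5, 7, 0, 8, 1, 3, 2, 4]
After 5 (rotate_left(3, 6, k=3)): [6, 5, 7, 3, 0, 8, 1, 2, 4]
After 6 (rotate_left(6, 8, k=1)): [6, 5, 7, 3, 0, 8, 2, 4, 1]
After 7 (swap(3, 0)): [3, 5, 7, 6, 0, 8, 2, 4, 1]
After 8 (swap(1, 8)): [3, 1, 7, 6, 0, 8, 2, 4, 5]
After 9 (swap(3, 0)): [6, 1, 7, 3, 0, 8, 2, 4, 5]

Answer: [6, 1, 7, 3, 0, 8, 2, 4, 5]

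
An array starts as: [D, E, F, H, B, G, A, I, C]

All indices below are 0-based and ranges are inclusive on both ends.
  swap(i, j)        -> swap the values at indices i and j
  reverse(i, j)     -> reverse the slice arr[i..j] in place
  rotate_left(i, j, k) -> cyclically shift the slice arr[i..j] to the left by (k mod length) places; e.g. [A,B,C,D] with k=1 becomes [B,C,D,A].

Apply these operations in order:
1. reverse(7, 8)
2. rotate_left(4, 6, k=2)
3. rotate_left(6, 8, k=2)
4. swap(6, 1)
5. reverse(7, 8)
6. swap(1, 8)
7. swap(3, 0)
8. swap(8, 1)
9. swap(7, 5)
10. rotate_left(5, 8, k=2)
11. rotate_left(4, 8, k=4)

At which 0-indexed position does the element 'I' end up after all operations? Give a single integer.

Answer: 1

Derivation:
After 1 (reverse(7, 8)): [D, E, F, H, B, G, A, C, I]
After 2 (rotate_left(4, 6, k=2)): [D, E, F, H, A, B, G, C, I]
After 3 (rotate_left(6, 8, k=2)): [D, E, F, H, A, B, I, G, C]
After 4 (swap(6, 1)): [D, I, F, H, A, B, E, G, C]
After 5 (reverse(7, 8)): [D, I, F, H, A, B, E, C, G]
After 6 (swap(1, 8)): [D, G, F, H, A, B, E, C, I]
After 7 (swap(3, 0)): [H, G, F, D, A, B, E, C, I]
After 8 (swap(8, 1)): [H, I, F, D, A, B, E, C, G]
After 9 (swap(7, 5)): [H, I, F, D, A, C, E, B, G]
After 10 (rotate_left(5, 8, k=2)): [H, I, F, D, A, B, G, C, E]
After 11 (rotate_left(4, 8, k=4)): [H, I, F, D, E, A, B, G, C]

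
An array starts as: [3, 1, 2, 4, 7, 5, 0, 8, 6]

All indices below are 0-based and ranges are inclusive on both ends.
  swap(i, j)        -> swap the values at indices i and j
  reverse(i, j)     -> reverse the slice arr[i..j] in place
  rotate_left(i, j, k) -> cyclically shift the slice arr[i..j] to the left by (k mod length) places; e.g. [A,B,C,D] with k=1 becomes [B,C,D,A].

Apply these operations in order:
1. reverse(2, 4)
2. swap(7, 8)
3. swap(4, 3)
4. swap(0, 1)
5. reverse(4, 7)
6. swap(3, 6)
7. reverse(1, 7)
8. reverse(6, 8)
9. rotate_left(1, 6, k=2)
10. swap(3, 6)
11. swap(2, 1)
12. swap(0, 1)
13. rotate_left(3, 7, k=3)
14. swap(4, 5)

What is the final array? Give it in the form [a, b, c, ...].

After 1 (reverse(2, 4)): [3, 1, 7, 4, 2, 5, 0, 8, 6]
After 2 (swap(7, 8)): [3, 1, 7, 4, 2, 5, 0, 6, 8]
After 3 (swap(4, 3)): [3, 1, 7, 2, 4, 5, 0, 6, 8]
After 4 (swap(0, 1)): [1, 3, 7, 2, 4, 5, 0, 6, 8]
After 5 (reverse(4, 7)): [1, 3, 7, 2, 6, 0, 5, 4, 8]
After 6 (swap(3, 6)): [1, 3, 7, 5, 6, 0, 2, 4, 8]
After 7 (reverse(1, 7)): [1, 4, 2, 0, 6, 5, 7, 3, 8]
After 8 (reverse(6, 8)): [1, 4, 2, 0, 6, 5, 8, 3, 7]
After 9 (rotate_left(1, 6, k=2)): [1, 0, 6, 5, 8, 4, 2, 3, 7]
After 10 (swap(3, 6)): [1, 0, 6, 2, 8, 4, 5, 3, 7]
After 11 (swap(2, 1)): [1, 6, 0, 2, 8, 4, 5, 3, 7]
After 12 (swap(0, 1)): [6, 1, 0, 2, 8, 4, 5, 3, 7]
After 13 (rotate_left(3, 7, k=3)): [6, 1, 0, 5, 3, 2, 8, 4, 7]
After 14 (swap(4, 5)): [6, 1, 0, 5, 2, 3, 8, 4, 7]

Answer: [6, 1, 0, 5, 2, 3, 8, 4, 7]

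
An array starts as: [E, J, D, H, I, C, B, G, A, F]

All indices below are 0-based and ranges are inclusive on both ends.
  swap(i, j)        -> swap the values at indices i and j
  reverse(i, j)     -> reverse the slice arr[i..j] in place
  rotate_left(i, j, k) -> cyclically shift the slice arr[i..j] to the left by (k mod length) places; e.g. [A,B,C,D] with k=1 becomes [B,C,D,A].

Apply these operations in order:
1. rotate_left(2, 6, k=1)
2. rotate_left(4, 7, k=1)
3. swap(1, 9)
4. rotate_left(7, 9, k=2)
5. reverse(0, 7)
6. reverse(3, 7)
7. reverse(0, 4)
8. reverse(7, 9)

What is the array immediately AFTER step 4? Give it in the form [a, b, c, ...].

After 1 (rotate_left(2, 6, k=1)): [E, J, H, I, C, B, D, G, A, F]
After 2 (rotate_left(4, 7, k=1)): [E, J, H, I, B, D, G, C, A, F]
After 3 (swap(1, 9)): [E, F, H, I, B, D, G, C, A, J]
After 4 (rotate_left(7, 9, k=2)): [E, F, H, I, B, D, G, J, C, A]

Answer: [E, F, H, I, B, D, G, J, C, A]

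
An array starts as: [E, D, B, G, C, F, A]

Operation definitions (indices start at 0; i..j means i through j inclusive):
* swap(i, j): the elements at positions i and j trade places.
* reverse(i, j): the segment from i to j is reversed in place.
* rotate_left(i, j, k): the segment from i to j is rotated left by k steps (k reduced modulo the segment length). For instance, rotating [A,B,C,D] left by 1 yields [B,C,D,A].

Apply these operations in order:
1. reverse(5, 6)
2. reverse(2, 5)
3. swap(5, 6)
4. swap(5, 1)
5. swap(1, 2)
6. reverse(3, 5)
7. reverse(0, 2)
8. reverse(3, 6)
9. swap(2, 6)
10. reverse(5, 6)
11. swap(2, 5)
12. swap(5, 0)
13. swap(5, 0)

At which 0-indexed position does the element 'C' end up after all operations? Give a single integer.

Answer: 4

Derivation:
After 1 (reverse(5, 6)): [E, D, B, G, C, A, F]
After 2 (reverse(2, 5)): [E, D, A, C, G, B, F]
After 3 (swap(5, 6)): [E, D, A, C, G, F, B]
After 4 (swap(5, 1)): [E, F, A, C, G, D, B]
After 5 (swap(1, 2)): [E, A, F, C, G, D, B]
After 6 (reverse(3, 5)): [E, A, F, D, G, C, B]
After 7 (reverse(0, 2)): [F, A, E, D, G, C, B]
After 8 (reverse(3, 6)): [F, A, E, B, C, G, D]
After 9 (swap(2, 6)): [F, A, D, B, C, G, E]
After 10 (reverse(5, 6)): [F, A, D, B, C, E, G]
After 11 (swap(2, 5)): [F, A, E, B, C, D, G]
After 12 (swap(5, 0)): [D, A, E, B, C, F, G]
After 13 (swap(5, 0)): [F, A, E, B, C, D, G]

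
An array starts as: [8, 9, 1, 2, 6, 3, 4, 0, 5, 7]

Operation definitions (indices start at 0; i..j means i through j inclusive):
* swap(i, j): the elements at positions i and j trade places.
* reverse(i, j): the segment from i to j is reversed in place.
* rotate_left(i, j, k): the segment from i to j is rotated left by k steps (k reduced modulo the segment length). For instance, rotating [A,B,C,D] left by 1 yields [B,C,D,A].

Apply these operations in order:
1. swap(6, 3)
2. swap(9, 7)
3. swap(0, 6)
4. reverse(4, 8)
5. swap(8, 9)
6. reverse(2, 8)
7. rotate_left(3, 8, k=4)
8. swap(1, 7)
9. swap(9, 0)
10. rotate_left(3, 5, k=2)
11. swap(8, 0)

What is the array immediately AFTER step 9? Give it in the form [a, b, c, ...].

After 1 (swap(6, 3)): [8, 9, 1, 4, 6, 3, 2, 0, 5, 7]
After 2 (swap(9, 7)): [8, 9, 1, 4, 6, 3, 2, 7, 5, 0]
After 3 (swap(0, 6)): [2, 9, 1, 4, 6, 3, 8, 7, 5, 0]
After 4 (reverse(4, 8)): [2, 9, 1, 4, 5, 7, 8, 3, 6, 0]
After 5 (swap(8, 9)): [2, 9, 1, 4, 5, 7, 8, 3, 0, 6]
After 6 (reverse(2, 8)): [2, 9, 0, 3, 8, 7, 5, 4, 1, 6]
After 7 (rotate_left(3, 8, k=4)): [2, 9, 0, 4, 1, 3, 8, 7, 5, 6]
After 8 (swap(1, 7)): [2, 7, 0, 4, 1, 3, 8, 9, 5, 6]
After 9 (swap(9, 0)): [6, 7, 0, 4, 1, 3, 8, 9, 5, 2]

Answer: [6, 7, 0, 4, 1, 3, 8, 9, 5, 2]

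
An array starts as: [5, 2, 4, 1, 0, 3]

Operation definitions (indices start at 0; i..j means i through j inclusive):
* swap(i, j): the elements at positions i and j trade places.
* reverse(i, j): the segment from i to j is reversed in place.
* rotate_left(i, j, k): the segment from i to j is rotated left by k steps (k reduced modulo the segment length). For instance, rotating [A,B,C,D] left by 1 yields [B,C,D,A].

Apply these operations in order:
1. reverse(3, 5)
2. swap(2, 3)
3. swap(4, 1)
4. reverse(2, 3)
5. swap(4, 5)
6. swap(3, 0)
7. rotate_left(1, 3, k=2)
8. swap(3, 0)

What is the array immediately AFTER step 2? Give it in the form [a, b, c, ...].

Answer: [5, 2, 3, 4, 0, 1]

Derivation:
After 1 (reverse(3, 5)): [5, 2, 4, 3, 0, 1]
After 2 (swap(2, 3)): [5, 2, 3, 4, 0, 1]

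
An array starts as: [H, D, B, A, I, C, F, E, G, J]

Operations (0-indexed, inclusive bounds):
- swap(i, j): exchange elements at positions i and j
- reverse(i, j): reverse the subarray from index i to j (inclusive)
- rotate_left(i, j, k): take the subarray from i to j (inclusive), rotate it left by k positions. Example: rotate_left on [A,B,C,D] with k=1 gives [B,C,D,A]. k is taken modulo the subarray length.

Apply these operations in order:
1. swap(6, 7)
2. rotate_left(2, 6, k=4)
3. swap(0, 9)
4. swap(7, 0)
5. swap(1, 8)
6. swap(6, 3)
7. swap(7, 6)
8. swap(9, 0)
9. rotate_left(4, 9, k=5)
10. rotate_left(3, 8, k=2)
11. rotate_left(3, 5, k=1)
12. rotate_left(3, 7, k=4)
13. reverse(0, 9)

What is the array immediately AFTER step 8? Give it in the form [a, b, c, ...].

Answer: [H, G, E, C, A, I, J, B, D, F]

Derivation:
After 1 (swap(6, 7)): [H, D, B, A, I, C, E, F, G, J]
After 2 (rotate_left(2, 6, k=4)): [H, D, E, B, A, I, C, F, G, J]
After 3 (swap(0, 9)): [J, D, E, B, A, I, C, F, G, H]
After 4 (swap(7, 0)): [F, D, E, B, A, I, C, J, G, H]
After 5 (swap(1, 8)): [F, G, E, B, A, I, C, J, D, H]
After 6 (swap(6, 3)): [F, G, E, C, A, I, B, J, D, H]
After 7 (swap(7, 6)): [F, G, E, C, A, I, J, B, D, H]
After 8 (swap(9, 0)): [H, G, E, C, A, I, J, B, D, F]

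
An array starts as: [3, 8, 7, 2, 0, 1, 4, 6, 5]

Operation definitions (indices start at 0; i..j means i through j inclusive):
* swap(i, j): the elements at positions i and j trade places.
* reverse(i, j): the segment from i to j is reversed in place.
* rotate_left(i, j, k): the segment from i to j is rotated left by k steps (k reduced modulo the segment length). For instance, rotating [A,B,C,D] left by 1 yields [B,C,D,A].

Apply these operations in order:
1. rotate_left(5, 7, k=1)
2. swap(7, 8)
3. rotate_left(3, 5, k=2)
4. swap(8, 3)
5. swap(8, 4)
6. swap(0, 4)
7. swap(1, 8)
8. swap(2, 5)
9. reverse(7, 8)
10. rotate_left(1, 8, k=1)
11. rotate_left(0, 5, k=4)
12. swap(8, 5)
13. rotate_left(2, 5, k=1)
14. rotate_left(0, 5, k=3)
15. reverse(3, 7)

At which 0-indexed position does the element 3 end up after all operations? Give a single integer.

After 1 (rotate_left(5, 7, k=1)): [3, 8, 7, 2, 0, 4, 6, 1, 5]
After 2 (swap(7, 8)): [3, 8, 7, 2, 0, 4, 6, 5, 1]
After 3 (rotate_left(3, 5, k=2)): [3, 8, 7, 4, 2, 0, 6, 5, 1]
After 4 (swap(8, 3)): [3, 8, 7, 1, 2, 0, 6, 5, 4]
After 5 (swap(8, 4)): [3, 8, 7, 1, 4, 0, 6, 5, 2]
After 6 (swap(0, 4)): [4, 8, 7, 1, 3, 0, 6, 5, 2]
After 7 (swap(1, 8)): [4, 2, 7, 1, 3, 0, 6, 5, 8]
After 8 (swap(2, 5)): [4, 2, 0, 1, 3, 7, 6, 5, 8]
After 9 (reverse(7, 8)): [4, 2, 0, 1, 3, 7, 6, 8, 5]
After 10 (rotate_left(1, 8, k=1)): [4, 0, 1, 3, 7, 6, 8, 5, 2]
After 11 (rotate_left(0, 5, k=4)): [7, 6, 4, 0, 1, 3, 8, 5, 2]
After 12 (swap(8, 5)): [7, 6, 4, 0, 1, 2, 8, 5, 3]
After 13 (rotate_left(2, 5, k=1)): [7, 6, 0, 1, 2, 4, 8, 5, 3]
After 14 (rotate_left(0, 5, k=3)): [1, 2, 4, 7, 6, 0, 8, 5, 3]
After 15 (reverse(3, 7)): [1, 2, 4, 5, 8, 0, 6, 7, 3]

Answer: 8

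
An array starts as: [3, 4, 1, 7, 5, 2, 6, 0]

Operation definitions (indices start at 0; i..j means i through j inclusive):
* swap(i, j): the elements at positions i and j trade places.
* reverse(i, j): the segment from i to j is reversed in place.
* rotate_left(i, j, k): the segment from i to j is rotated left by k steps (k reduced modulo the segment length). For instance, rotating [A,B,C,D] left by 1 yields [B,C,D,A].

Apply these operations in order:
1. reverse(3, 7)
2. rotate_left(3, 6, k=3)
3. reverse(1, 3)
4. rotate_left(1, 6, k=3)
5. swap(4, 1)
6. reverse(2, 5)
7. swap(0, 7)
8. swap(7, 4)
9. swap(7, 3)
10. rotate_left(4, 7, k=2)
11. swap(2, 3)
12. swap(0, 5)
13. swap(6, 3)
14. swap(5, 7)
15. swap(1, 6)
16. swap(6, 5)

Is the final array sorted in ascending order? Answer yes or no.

After 1 (reverse(3, 7)): [3, 4, 1, 0, 6, 2, 5, 7]
After 2 (rotate_left(3, 6, k=3)): [3, 4, 1, 5, 0, 6, 2, 7]
After 3 (reverse(1, 3)): [3, 5, 1, 4, 0, 6, 2, 7]
After 4 (rotate_left(1, 6, k=3)): [3, 0, 6, 2, 5, 1, 4, 7]
After 5 (swap(4, 1)): [3, 5, 6, 2, 0, 1, 4, 7]
After 6 (reverse(2, 5)): [3, 5, 1, 0, 2, 6, 4, 7]
After 7 (swap(0, 7)): [7, 5, 1, 0, 2, 6, 4, 3]
After 8 (swap(7, 4)): [7, 5, 1, 0, 3, 6, 4, 2]
After 9 (swap(7, 3)): [7, 5, 1, 2, 3, 6, 4, 0]
After 10 (rotate_left(4, 7, k=2)): [7, 5, 1, 2, 4, 0, 3, 6]
After 11 (swap(2, 3)): [7, 5, 2, 1, 4, 0, 3, 6]
After 12 (swap(0, 5)): [0, 5, 2, 1, 4, 7, 3, 6]
After 13 (swap(6, 3)): [0, 5, 2, 3, 4, 7, 1, 6]
After 14 (swap(5, 7)): [0, 5, 2, 3, 4, 6, 1, 7]
After 15 (swap(1, 6)): [0, 1, 2, 3, 4, 6, 5, 7]
After 16 (swap(6, 5)): [0, 1, 2, 3, 4, 5, 6, 7]

Answer: yes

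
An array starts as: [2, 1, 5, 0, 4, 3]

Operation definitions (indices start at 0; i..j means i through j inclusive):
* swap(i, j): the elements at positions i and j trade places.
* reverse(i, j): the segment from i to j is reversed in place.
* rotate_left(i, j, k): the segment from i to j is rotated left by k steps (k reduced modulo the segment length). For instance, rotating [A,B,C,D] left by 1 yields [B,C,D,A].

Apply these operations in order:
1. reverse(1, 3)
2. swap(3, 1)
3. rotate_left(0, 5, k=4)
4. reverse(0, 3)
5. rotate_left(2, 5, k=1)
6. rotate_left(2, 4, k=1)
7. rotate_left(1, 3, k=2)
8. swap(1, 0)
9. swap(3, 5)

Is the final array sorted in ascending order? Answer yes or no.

After 1 (reverse(1, 3)): [2, 0, 5, 1, 4, 3]
After 2 (swap(3, 1)): [2, 1, 5, 0, 4, 3]
After 3 (rotate_left(0, 5, k=4)): [4, 3, 2, 1, 5, 0]
After 4 (reverse(0, 3)): [1, 2, 3, 4, 5, 0]
After 5 (rotate_left(2, 5, k=1)): [1, 2, 4, 5, 0, 3]
After 6 (rotate_left(2, 4, k=1)): [1, 2, 5, 0, 4, 3]
After 7 (rotate_left(1, 3, k=2)): [1, 0, 2, 5, 4, 3]
After 8 (swap(1, 0)): [0, 1, 2, 5, 4, 3]
After 9 (swap(3, 5)): [0, 1, 2, 3, 4, 5]

Answer: yes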